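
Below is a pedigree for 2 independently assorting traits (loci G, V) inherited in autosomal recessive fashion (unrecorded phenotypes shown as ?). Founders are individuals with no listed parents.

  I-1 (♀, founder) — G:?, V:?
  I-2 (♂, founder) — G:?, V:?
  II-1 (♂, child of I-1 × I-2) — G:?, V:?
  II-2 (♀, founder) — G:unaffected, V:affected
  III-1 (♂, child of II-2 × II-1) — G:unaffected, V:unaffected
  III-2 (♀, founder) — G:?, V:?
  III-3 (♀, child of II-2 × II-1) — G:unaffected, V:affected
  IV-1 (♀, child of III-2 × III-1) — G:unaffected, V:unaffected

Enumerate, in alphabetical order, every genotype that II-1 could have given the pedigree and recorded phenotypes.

G/I-1 ? ·: GG|Gg|gg
G/I-2 ? ·: GG|Gg|gg
G/II-1 ? I-1×I-2: GG|Gg|gg
G/II-2 un ·: GG|Gg
G/III-1 un II-2×II-1: GG|Gg
G/III-2 ? ·: GG|Gg|gg
G/III-3 un II-2×II-1: GG|Gg
G/IV-1 un III-2×III-1: GG|Gg
⇒ G over [I-1,I-2,II-1,II-2,III-1,III-2,III-3,IV-1]: 380 consistent
V/I-1 ? ·: VV|Vv|vv
V/I-2 ? ·: VV|Vv|vv
V/II-1 ? I-1×I-2: Vv
V/II-2 aff ·: vv
V/III-1 un II-2×II-1: Vv
V/III-2 ? ·: VV|Vv|vv
V/III-3 aff II-2×II-1: vv
V/IV-1 un III-2×III-1: VV|Vv
⇒ V over [I-1,I-2,II-1,II-2,III-1,III-2,III-3,IV-1]: 35 consistent

II-1 ∈ {GG Vv, Gg Vv, gg Vv}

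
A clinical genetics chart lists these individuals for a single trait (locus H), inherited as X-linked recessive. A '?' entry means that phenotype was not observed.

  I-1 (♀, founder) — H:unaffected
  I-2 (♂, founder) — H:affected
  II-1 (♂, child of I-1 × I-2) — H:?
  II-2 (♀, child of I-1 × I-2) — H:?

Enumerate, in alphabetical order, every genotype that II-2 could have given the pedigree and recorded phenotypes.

II-2 ∈ {X^HX^h, X^hX^h}

H/I-1 un ·: X^HX^H|X^HX^h
H/I-2 aff ·: X^hY
H/II-1 ? I-1×I-2: X^HY|X^hY
H/II-2 ? I-1×I-2: X^HX^h|X^hX^h
⇒ H over [I-1,I-2,II-1,II-2]: 5 consistent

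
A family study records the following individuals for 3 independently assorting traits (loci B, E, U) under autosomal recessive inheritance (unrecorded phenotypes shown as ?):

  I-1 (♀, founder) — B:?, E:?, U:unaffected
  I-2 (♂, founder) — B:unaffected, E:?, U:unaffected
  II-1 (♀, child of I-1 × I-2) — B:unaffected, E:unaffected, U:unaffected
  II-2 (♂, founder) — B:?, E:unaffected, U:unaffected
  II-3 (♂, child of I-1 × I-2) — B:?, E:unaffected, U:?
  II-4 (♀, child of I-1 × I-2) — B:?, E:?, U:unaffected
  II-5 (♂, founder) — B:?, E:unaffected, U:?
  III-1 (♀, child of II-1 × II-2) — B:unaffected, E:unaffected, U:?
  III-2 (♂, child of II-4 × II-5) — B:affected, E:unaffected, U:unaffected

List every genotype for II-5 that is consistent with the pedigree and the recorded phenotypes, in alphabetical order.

B/I-1 ? ·: BB|Bb|bb
B/I-2 un ·: BB|Bb
B/II-1 un I-1×I-2: BB|Bb
B/II-2 ? ·: BB|Bb|bb
B/II-3 ? I-1×I-2: BB|Bb|bb
B/II-4 ? I-1×I-2: Bb|bb
B/II-5 ? ·: Bb|bb
B/III-1 un II-1×II-2: BB|Bb
B/III-2 aff II-4×II-5: bb
⇒ B over [I-1,I-2,II-1,II-2,II-3,II-4,II-5,III-1,III-2]: 230 consistent
E/I-1 ? ·: EE|Ee|ee
E/I-2 ? ·: EE|Ee|ee
E/II-1 un I-1×I-2: EE|Ee
E/II-2 un ·: EE|Ee
E/II-3 un I-1×I-2: EE|Ee
E/II-4 ? I-1×I-2: EE|Ee|ee
E/II-5 un ·: EE|Ee
E/III-1 un II-1×II-2: EE|Ee
E/III-2 un II-4×II-5: EE|Ee
⇒ E over [I-1,I-2,II-1,II-2,II-3,II-4,II-5,III-1,III-2]: 411 consistent
U/I-1 un ·: UU|Uu
U/I-2 un ·: UU|Uu
U/II-1 un I-1×I-2: UU|Uu
U/II-2 un ·: UU|Uu
U/II-3 ? I-1×I-2: UU|Uu|uu
U/II-4 un I-1×I-2: UU|Uu
U/II-5 ? ·: UU|Uu|uu
U/III-1 ? II-1×II-2: UU|Uu|uu
U/III-2 un II-4×II-5: UU|Uu
⇒ U over [I-1,I-2,II-1,II-2,II-3,II-4,II-5,III-1,III-2]: 516 consistent

II-5 ∈ {Bb EE UU, Bb EE Uu, Bb EE uu, Bb Ee UU, Bb Ee Uu, Bb Ee uu, bb EE UU, bb EE Uu, bb EE uu, bb Ee UU, bb Ee Uu, bb Ee uu}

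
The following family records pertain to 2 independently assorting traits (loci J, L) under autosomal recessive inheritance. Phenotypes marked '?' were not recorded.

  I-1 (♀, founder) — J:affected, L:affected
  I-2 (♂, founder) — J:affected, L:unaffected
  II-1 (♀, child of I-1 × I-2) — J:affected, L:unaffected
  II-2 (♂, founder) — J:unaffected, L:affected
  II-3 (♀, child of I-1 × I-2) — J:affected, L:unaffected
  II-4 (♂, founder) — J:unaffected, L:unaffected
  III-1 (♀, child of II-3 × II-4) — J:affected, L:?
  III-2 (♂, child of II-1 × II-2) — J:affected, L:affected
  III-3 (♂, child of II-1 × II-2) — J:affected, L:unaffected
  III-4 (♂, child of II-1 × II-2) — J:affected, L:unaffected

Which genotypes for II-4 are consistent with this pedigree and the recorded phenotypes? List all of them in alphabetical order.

J/I-1 aff ·: jj
J/I-2 aff ·: jj
J/II-1 aff I-1×I-2: jj
J/II-2 un ·: Jj
J/II-3 aff I-1×I-2: jj
J/II-4 un ·: Jj
J/III-1 aff II-3×II-4: jj
J/III-2 aff II-1×II-2: jj
J/III-3 aff II-1×II-2: jj
J/III-4 aff II-1×II-2: jj
⇒ J over [I-1,I-2,II-1,II-2,II-3,II-4,III-1,III-2,III-3,III-4]: 1 consistent
L/I-1 aff ·: ll
L/I-2 un ·: LL|Ll
L/II-1 un I-1×I-2: Ll
L/II-2 aff ·: ll
L/II-3 un I-1×I-2: Ll
L/II-4 un ·: LL|Ll
L/III-1 ? II-3×II-4: LL|Ll|ll
L/III-2 aff II-1×II-2: ll
L/III-3 un II-1×II-2: Ll
L/III-4 un II-1×II-2: Ll
⇒ L over [I-1,I-2,II-1,II-2,II-3,II-4,III-1,III-2,III-3,III-4]: 10 consistent

II-4 ∈ {Jj LL, Jj Ll}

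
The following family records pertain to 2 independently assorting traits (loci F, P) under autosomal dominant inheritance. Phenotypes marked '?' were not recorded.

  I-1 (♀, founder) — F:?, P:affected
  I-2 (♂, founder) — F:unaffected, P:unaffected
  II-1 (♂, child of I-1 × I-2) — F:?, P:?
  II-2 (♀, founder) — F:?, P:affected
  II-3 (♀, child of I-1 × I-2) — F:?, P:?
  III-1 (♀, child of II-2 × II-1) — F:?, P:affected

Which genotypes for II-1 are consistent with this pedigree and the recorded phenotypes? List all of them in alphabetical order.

II-1 ∈ {Ff Pp, Ff pp, ff Pp, ff pp}

F/I-1 ? ·: ff|Ff|FF
F/I-2 un ·: ff
F/II-1 ? I-1×I-2: ff|Ff
F/II-2 ? ·: ff|Ff|FF
F/II-3 ? I-1×I-2: ff|Ff
F/III-1 ? II-2×II-1: ff|Ff|FF
⇒ F over [I-1,I-2,II-1,II-2,II-3,III-1]: 33 consistent
P/I-1 aff ·: Pp|PP
P/I-2 un ·: pp
P/II-1 ? I-1×I-2: pp|Pp
P/II-2 aff ·: Pp|PP
P/II-3 ? I-1×I-2: pp|Pp
P/III-1 aff II-2×II-1: Pp|PP
⇒ P over [I-1,I-2,II-1,II-2,II-3,III-1]: 16 consistent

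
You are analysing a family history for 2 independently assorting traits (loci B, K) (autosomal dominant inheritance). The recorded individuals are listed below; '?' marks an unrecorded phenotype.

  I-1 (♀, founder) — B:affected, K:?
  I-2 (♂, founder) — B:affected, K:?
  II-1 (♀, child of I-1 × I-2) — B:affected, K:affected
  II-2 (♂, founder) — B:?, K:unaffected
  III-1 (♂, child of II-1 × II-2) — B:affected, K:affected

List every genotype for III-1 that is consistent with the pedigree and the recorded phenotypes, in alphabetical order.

B/I-1 aff ·: Bb|BB
B/I-2 aff ·: Bb|BB
B/II-1 aff I-1×I-2: Bb|BB
B/II-2 ? ·: bb|Bb|BB
B/III-1 aff II-1×II-2: Bb|BB
⇒ B over [I-1,I-2,II-1,II-2,III-1]: 31 consistent
K/I-1 ? ·: kk|Kk|KK
K/I-2 ? ·: kk|Kk|KK
K/II-1 aff I-1×I-2: Kk|KK
K/II-2 un ·: kk
K/III-1 aff II-1×II-2: Kk
⇒ K over [I-1,I-2,II-1,II-2,III-1]: 11 consistent

III-1 ∈ {BB Kk, Bb Kk}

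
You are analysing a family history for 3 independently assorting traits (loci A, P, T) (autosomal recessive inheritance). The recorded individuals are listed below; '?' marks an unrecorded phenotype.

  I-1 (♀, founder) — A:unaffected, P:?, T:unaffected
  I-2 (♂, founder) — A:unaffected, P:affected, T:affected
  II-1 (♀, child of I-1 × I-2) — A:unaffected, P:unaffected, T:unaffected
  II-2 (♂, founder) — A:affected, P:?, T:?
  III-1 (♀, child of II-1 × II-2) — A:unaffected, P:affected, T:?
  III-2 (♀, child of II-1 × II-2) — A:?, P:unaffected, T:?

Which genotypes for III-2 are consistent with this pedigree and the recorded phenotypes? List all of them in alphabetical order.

III-2 ∈ {Aa PP TT, Aa PP Tt, Aa PP tt, Aa Pp TT, Aa Pp Tt, Aa Pp tt, aa PP TT, aa PP Tt, aa PP tt, aa Pp TT, aa Pp Tt, aa Pp tt}

A/I-1 un ·: AA|Aa
A/I-2 un ·: AA|Aa
A/II-1 un I-1×I-2: AA|Aa
A/II-2 aff ·: aa
A/III-1 un II-1×II-2: Aa
A/III-2 ? II-1×II-2: Aa|aa
⇒ A over [I-1,I-2,II-1,II-2,III-1,III-2]: 10 consistent
P/I-1 ? ·: PP|Pp
P/I-2 aff ·: pp
P/II-1 un I-1×I-2: Pp
P/II-2 ? ·: Pp|pp
P/III-1 aff II-1×II-2: pp
P/III-2 un II-1×II-2: PP|Pp
⇒ P over [I-1,I-2,II-1,II-2,III-1,III-2]: 6 consistent
T/I-1 un ·: TT|Tt
T/I-2 aff ·: tt
T/II-1 un I-1×I-2: Tt
T/II-2 ? ·: TT|Tt|tt
T/III-1 ? II-1×II-2: TT|Tt|tt
T/III-2 ? II-1×II-2: TT|Tt|tt
⇒ T over [I-1,I-2,II-1,II-2,III-1,III-2]: 34 consistent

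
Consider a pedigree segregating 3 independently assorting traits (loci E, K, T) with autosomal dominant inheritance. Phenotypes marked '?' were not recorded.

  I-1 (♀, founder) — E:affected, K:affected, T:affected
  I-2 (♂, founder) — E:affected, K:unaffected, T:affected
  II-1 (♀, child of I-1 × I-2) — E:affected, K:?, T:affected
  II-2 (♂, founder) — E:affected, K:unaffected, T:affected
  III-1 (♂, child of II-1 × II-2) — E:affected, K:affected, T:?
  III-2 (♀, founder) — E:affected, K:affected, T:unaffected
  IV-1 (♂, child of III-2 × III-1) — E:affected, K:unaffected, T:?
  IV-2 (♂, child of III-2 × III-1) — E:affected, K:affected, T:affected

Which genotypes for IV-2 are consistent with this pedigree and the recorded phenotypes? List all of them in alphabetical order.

IV-2 ∈ {EE KK Tt, EE Kk Tt, Ee KK Tt, Ee Kk Tt}

E/I-1 aff ·: Ee|EE
E/I-2 aff ·: Ee|EE
E/II-1 aff I-1×I-2: Ee|EE
E/II-2 aff ·: Ee|EE
E/III-1 aff II-1×II-2: Ee|EE
E/III-2 aff ·: Ee|EE
E/IV-1 aff III-2×III-1: Ee|EE
E/IV-2 aff III-2×III-1: Ee|EE
⇒ E over [I-1,I-2,II-1,II-2,III-1,III-2,IV-1,IV-2]: 150 consistent
K/I-1 aff ·: Kk|KK
K/I-2 un ·: kk
K/II-1 ? I-1×I-2: Kk
K/II-2 un ·: kk
K/III-1 aff II-1×II-2: Kk
K/III-2 aff ·: Kk
K/IV-1 un III-2×III-1: kk
K/IV-2 aff III-2×III-1: Kk|KK
⇒ K over [I-1,I-2,II-1,II-2,III-1,III-2,IV-1,IV-2]: 4 consistent
T/I-1 aff ·: Tt|TT
T/I-2 aff ·: Tt|TT
T/II-1 aff I-1×I-2: Tt|TT
T/II-2 aff ·: Tt|TT
T/III-1 ? II-1×II-2: Tt|TT
T/III-2 un ·: tt
T/IV-1 ? III-2×III-1: tt|Tt
T/IV-2 aff III-2×III-1: Tt
⇒ T over [I-1,I-2,II-1,II-2,III-1,III-2,IV-1,IV-2]: 34 consistent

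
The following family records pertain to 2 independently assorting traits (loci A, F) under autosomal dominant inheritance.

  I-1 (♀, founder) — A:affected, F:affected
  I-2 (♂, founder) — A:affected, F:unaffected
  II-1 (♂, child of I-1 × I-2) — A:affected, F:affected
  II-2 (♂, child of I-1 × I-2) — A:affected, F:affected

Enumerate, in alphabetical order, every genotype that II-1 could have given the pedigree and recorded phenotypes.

II-1 ∈ {AA Ff, Aa Ff}

A/I-1 aff ·: Aa|AA
A/I-2 aff ·: Aa|AA
A/II-1 aff I-1×I-2: Aa|AA
A/II-2 aff I-1×I-2: Aa|AA
⇒ A over [I-1,I-2,II-1,II-2]: 13 consistent
F/I-1 aff ·: Ff|FF
F/I-2 un ·: ff
F/II-1 aff I-1×I-2: Ff
F/II-2 aff I-1×I-2: Ff
⇒ F over [I-1,I-2,II-1,II-2]: 2 consistent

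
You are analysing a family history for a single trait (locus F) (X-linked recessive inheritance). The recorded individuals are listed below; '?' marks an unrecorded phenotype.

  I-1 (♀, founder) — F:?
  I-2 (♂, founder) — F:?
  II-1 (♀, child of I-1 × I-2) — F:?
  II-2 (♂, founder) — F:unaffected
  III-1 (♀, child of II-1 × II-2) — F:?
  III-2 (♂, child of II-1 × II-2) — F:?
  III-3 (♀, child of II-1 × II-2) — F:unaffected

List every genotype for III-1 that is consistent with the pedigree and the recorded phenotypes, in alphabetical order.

III-1 ∈ {X^FX^F, X^FX^f}

F/I-1 ? ·: X^FX^F|X^FX^f|X^fX^f
F/I-2 ? ·: X^FY|X^fY
F/II-1 ? I-1×I-2: X^FX^F|X^FX^f|X^fX^f
F/II-2 un ·: X^FY
F/III-1 ? II-1×II-2: X^FX^F|X^FX^f
F/III-2 ? II-1×II-2: X^FY|X^fY
F/III-3 un II-1×II-2: X^FX^F|X^FX^f
⇒ F over [I-1,I-2,II-1,II-2,III-1,III-2,III-3]: 36 consistent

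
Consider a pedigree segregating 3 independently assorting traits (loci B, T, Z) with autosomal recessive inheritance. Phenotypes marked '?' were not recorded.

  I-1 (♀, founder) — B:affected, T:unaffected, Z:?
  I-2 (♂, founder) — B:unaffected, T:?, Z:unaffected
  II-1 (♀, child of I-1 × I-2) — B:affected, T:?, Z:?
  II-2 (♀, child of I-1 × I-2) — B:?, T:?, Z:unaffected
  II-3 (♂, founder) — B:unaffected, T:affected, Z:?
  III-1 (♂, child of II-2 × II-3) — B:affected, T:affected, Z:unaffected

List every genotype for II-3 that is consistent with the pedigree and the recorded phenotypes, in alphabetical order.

II-3 ∈ {Bb tt ZZ, Bb tt Zz, Bb tt zz}

B/I-1 aff ·: bb
B/I-2 un ·: Bb
B/II-1 aff I-1×I-2: bb
B/II-2 ? I-1×I-2: Bb|bb
B/II-3 un ·: Bb
B/III-1 aff II-2×II-3: bb
⇒ B over [I-1,I-2,II-1,II-2,II-3,III-1]: 2 consistent
T/I-1 un ·: TT|Tt
T/I-2 ? ·: TT|Tt|tt
T/II-1 ? I-1×I-2: TT|Tt|tt
T/II-2 ? I-1×I-2: Tt|tt
T/II-3 aff ·: tt
T/III-1 aff II-2×II-3: tt
⇒ T over [I-1,I-2,II-1,II-2,II-3,III-1]: 15 consistent
Z/I-1 ? ·: ZZ|Zz|zz
Z/I-2 un ·: ZZ|Zz
Z/II-1 ? I-1×I-2: ZZ|Zz|zz
Z/II-2 un I-1×I-2: ZZ|Zz
Z/II-3 ? ·: ZZ|Zz|zz
Z/III-1 un II-2×II-3: ZZ|Zz
⇒ Z over [I-1,I-2,II-1,II-2,II-3,III-1]: 82 consistent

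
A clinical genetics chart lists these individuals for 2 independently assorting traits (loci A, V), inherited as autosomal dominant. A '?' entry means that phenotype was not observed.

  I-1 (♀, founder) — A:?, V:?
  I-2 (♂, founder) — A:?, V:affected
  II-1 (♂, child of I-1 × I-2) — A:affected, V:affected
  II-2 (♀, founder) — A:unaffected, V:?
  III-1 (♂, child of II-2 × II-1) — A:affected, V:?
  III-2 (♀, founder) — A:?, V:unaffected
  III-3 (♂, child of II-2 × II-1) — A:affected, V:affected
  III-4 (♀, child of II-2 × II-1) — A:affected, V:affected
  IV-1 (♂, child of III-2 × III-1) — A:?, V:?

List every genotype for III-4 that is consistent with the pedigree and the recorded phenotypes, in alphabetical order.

III-4 ∈ {Aa VV, Aa Vv}

A/I-1 ? ·: aa|Aa|AA
A/I-2 ? ·: aa|Aa|AA
A/II-1 aff I-1×I-2: Aa|AA
A/II-2 un ·: aa
A/III-1 aff II-2×II-1: Aa
A/III-2 ? ·: aa|Aa|AA
A/III-3 aff II-2×II-1: Aa
A/III-4 aff II-2×II-1: Aa
A/IV-1 ? III-2×III-1: aa|Aa|AA
⇒ A over [I-1,I-2,II-1,II-2,III-1,III-2,III-3,III-4,IV-1]: 77 consistent
V/I-1 ? ·: vv|Vv|VV
V/I-2 aff ·: Vv|VV
V/II-1 aff I-1×I-2: Vv|VV
V/II-2 ? ·: vv|Vv|VV
V/III-1 ? II-2×II-1: vv|Vv|VV
V/III-2 un ·: vv
V/III-3 aff II-2×II-1: Vv|VV
V/III-4 aff II-2×II-1: Vv|VV
V/IV-1 ? III-2×III-1: vv|Vv
⇒ V over [I-1,I-2,II-1,II-2,III-1,III-2,III-3,III-4,IV-1]: 215 consistent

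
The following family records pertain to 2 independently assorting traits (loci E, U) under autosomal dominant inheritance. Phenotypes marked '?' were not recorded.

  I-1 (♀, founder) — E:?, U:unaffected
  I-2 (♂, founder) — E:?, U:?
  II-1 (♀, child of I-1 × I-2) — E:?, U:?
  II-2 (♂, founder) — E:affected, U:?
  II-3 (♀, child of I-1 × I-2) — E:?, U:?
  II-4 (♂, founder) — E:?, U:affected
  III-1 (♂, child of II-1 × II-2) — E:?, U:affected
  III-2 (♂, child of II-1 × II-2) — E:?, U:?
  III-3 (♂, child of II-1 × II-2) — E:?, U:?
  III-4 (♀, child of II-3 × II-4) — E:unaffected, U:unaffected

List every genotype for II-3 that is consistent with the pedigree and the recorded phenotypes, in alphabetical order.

II-3 ∈ {Ee Uu, Ee uu, ee Uu, ee uu}

E/I-1 ? ·: ee|Ee|EE
E/I-2 ? ·: ee|Ee|EE
E/II-1 ? I-1×I-2: ee|Ee|EE
E/II-2 aff ·: Ee|EE
E/II-3 ? I-1×I-2: ee|Ee
E/II-4 ? ·: ee|Ee
E/III-1 ? II-1×II-2: ee|Ee|EE
E/III-2 ? II-1×II-2: ee|Ee|EE
E/III-3 ? II-1×II-2: ee|Ee|EE
E/III-4 un II-3×II-4: ee
⇒ E over [I-1,I-2,II-1,II-2,II-3,II-4,III-1,III-2,III-3,III-4]: 898 consistent
U/I-1 un ·: uu
U/I-2 ? ·: uu|Uu|UU
U/II-1 ? I-1×I-2: uu|Uu
U/II-2 ? ·: uu|Uu|UU
U/II-3 ? I-1×I-2: uu|Uu
U/II-4 aff ·: Uu
U/III-1 aff II-1×II-2: Uu|UU
U/III-2 ? II-1×II-2: uu|Uu|UU
U/III-3 ? II-1×II-2: uu|Uu|UU
U/III-4 un II-3×II-4: uu
⇒ U over [I-1,I-2,II-1,II-2,II-3,II-4,III-1,III-2,III-3,III-4]: 105 consistent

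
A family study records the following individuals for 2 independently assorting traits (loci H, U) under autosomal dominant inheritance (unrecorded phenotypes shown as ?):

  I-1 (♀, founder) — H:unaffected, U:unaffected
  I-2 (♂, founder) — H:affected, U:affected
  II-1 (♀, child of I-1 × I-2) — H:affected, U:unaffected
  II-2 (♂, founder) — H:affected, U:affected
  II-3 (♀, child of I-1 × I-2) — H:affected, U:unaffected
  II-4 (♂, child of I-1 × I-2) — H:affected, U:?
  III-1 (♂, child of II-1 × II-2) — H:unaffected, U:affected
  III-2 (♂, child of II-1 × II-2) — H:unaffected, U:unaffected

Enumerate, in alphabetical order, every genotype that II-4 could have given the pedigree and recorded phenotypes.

H/I-1 un ·: hh
H/I-2 aff ·: Hh|HH
H/II-1 aff I-1×I-2: Hh
H/II-2 aff ·: Hh
H/II-3 aff I-1×I-2: Hh
H/II-4 aff I-1×I-2: Hh
H/III-1 un II-1×II-2: hh
H/III-2 un II-1×II-2: hh
⇒ H over [I-1,I-2,II-1,II-2,II-3,II-4,III-1,III-2]: 2 consistent
U/I-1 un ·: uu
U/I-2 aff ·: Uu
U/II-1 un I-1×I-2: uu
U/II-2 aff ·: Uu
U/II-3 un I-1×I-2: uu
U/II-4 ? I-1×I-2: uu|Uu
U/III-1 aff II-1×II-2: Uu
U/III-2 un II-1×II-2: uu
⇒ U over [I-1,I-2,II-1,II-2,II-3,II-4,III-1,III-2]: 2 consistent

II-4 ∈ {Hh Uu, Hh uu}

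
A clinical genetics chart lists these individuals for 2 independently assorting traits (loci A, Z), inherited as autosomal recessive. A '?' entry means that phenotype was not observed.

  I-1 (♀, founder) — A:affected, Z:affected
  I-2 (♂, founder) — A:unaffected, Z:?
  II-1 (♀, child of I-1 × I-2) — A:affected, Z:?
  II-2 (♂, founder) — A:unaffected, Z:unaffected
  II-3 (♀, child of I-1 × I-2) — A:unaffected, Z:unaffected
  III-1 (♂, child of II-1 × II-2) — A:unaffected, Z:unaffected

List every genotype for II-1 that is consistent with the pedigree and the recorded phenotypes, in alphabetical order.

A/I-1 aff ·: aa
A/I-2 un ·: Aa
A/II-1 aff I-1×I-2: aa
A/II-2 un ·: AA|Aa
A/II-3 un I-1×I-2: Aa
A/III-1 un II-1×II-2: Aa
⇒ A over [I-1,I-2,II-1,II-2,II-3,III-1]: 2 consistent
Z/I-1 aff ·: zz
Z/I-2 ? ·: ZZ|Zz
Z/II-1 ? I-1×I-2: Zz|zz
Z/II-2 un ·: ZZ|Zz
Z/II-3 un I-1×I-2: Zz
Z/III-1 un II-1×II-2: ZZ|Zz
⇒ Z over [I-1,I-2,II-1,II-2,II-3,III-1]: 10 consistent

II-1 ∈ {aa Zz, aa zz}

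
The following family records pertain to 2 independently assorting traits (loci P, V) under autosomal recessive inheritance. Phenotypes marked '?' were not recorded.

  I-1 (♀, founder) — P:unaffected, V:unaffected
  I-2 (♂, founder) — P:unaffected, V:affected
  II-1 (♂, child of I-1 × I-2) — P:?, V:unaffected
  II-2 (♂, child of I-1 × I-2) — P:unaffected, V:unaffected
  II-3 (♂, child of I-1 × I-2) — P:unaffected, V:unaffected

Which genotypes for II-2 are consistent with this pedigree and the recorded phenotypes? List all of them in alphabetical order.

II-2 ∈ {PP Vv, Pp Vv}

P/I-1 un ·: PP|Pp
P/I-2 un ·: PP|Pp
P/II-1 ? I-1×I-2: PP|Pp|pp
P/II-2 un I-1×I-2: PP|Pp
P/II-3 un I-1×I-2: PP|Pp
⇒ P over [I-1,I-2,II-1,II-2,II-3]: 29 consistent
V/I-1 un ·: VV|Vv
V/I-2 aff ·: vv
V/II-1 un I-1×I-2: Vv
V/II-2 un I-1×I-2: Vv
V/II-3 un I-1×I-2: Vv
⇒ V over [I-1,I-2,II-1,II-2,II-3]: 2 consistent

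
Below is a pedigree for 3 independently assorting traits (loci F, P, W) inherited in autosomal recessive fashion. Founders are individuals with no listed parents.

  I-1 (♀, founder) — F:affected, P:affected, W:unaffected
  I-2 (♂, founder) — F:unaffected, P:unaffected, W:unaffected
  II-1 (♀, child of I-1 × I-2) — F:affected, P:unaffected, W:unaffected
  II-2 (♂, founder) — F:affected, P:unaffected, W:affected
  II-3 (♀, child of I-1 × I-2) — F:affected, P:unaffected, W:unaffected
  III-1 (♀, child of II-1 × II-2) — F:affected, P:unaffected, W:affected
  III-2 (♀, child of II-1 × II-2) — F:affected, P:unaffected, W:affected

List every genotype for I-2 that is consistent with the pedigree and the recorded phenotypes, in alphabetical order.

I-2 ∈ {Ff PP WW, Ff PP Ww, Ff Pp WW, Ff Pp Ww}

F/I-1 aff ·: ff
F/I-2 un ·: Ff
F/II-1 aff I-1×I-2: ff
F/II-2 aff ·: ff
F/II-3 aff I-1×I-2: ff
F/III-1 aff II-1×II-2: ff
F/III-2 aff II-1×II-2: ff
⇒ F over [I-1,I-2,II-1,II-2,II-3,III-1,III-2]: 1 consistent
P/I-1 aff ·: pp
P/I-2 un ·: PP|Pp
P/II-1 un I-1×I-2: Pp
P/II-2 un ·: PP|Pp
P/II-3 un I-1×I-2: Pp
P/III-1 un II-1×II-2: PP|Pp
P/III-2 un II-1×II-2: PP|Pp
⇒ P over [I-1,I-2,II-1,II-2,II-3,III-1,III-2]: 16 consistent
W/I-1 un ·: WW|Ww
W/I-2 un ·: WW|Ww
W/II-1 un I-1×I-2: Ww
W/II-2 aff ·: ww
W/II-3 un I-1×I-2: WW|Ww
W/III-1 aff II-1×II-2: ww
W/III-2 aff II-1×II-2: ww
⇒ W over [I-1,I-2,II-1,II-2,II-3,III-1,III-2]: 6 consistent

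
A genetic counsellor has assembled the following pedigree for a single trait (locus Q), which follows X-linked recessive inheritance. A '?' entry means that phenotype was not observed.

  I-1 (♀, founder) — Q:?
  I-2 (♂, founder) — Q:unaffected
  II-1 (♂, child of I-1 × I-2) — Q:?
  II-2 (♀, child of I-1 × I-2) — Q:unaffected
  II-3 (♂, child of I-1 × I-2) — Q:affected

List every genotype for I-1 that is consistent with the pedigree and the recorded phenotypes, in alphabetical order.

Q/I-1 ? ·: X^QX^q|X^qX^q
Q/I-2 un ·: X^QY
Q/II-1 ? I-1×I-2: X^QY|X^qY
Q/II-2 un I-1×I-2: X^QX^Q|X^QX^q
Q/II-3 aff I-1×I-2: X^qY
⇒ Q over [I-1,I-2,II-1,II-2,II-3]: 5 consistent

I-1 ∈ {X^QX^q, X^qX^q}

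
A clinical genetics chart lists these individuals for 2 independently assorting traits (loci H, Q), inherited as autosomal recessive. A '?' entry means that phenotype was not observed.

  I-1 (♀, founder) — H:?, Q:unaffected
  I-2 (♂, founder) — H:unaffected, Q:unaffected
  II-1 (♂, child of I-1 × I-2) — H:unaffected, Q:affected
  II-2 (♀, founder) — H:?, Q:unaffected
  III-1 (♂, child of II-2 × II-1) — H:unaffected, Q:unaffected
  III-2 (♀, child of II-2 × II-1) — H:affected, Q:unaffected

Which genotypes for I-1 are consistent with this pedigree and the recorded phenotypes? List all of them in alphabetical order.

I-1 ∈ {HH Qq, Hh Qq, hh Qq}

H/I-1 ? ·: HH|Hh|hh
H/I-2 un ·: HH|Hh
H/II-1 un I-1×I-2: Hh
H/II-2 ? ·: Hh|hh
H/III-1 un II-2×II-1: HH|Hh
H/III-2 aff II-2×II-1: hh
⇒ H over [I-1,I-2,II-1,II-2,III-1,III-2]: 15 consistent
Q/I-1 un ·: Qq
Q/I-2 un ·: Qq
Q/II-1 aff I-1×I-2: qq
Q/II-2 un ·: QQ|Qq
Q/III-1 un II-2×II-1: Qq
Q/III-2 un II-2×II-1: Qq
⇒ Q over [I-1,I-2,II-1,II-2,III-1,III-2]: 2 consistent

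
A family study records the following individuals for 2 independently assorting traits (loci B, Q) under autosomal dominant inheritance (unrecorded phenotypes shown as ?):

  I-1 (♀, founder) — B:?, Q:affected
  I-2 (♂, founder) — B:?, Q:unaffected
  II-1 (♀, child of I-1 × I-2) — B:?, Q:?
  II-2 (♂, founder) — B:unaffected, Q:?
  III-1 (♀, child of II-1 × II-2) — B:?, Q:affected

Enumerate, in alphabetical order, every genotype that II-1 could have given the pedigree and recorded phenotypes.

B/I-1 ? ·: bb|Bb|BB
B/I-2 ? ·: bb|Bb|BB
B/II-1 ? I-1×I-2: bb|Bb|BB
B/II-2 un ·: bb
B/III-1 ? II-1×II-2: bb|Bb
⇒ B over [I-1,I-2,II-1,II-2,III-1]: 22 consistent
Q/I-1 aff ·: Qq|QQ
Q/I-2 un ·: qq
Q/II-1 ? I-1×I-2: qq|Qq
Q/II-2 ? ·: qq|Qq|QQ
Q/III-1 aff II-1×II-2: Qq|QQ
⇒ Q over [I-1,I-2,II-1,II-2,III-1]: 12 consistent

II-1 ∈ {BB Qq, BB qq, Bb Qq, Bb qq, bb Qq, bb qq}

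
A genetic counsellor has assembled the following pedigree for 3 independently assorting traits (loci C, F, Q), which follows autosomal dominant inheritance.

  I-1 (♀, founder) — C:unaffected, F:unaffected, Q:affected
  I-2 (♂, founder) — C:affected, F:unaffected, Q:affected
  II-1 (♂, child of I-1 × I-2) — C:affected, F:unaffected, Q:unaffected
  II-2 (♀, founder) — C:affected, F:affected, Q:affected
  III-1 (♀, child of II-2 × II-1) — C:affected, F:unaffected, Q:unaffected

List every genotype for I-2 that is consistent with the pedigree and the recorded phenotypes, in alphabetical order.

I-2 ∈ {CC ff Qq, Cc ff Qq}

C/I-1 un ·: cc
C/I-2 aff ·: Cc|CC
C/II-1 aff I-1×I-2: Cc
C/II-2 aff ·: Cc|CC
C/III-1 aff II-2×II-1: Cc|CC
⇒ C over [I-1,I-2,II-1,II-2,III-1]: 8 consistent
F/I-1 un ·: ff
F/I-2 un ·: ff
F/II-1 un I-1×I-2: ff
F/II-2 aff ·: Ff
F/III-1 un II-2×II-1: ff
⇒ F over [I-1,I-2,II-1,II-2,III-1]: 1 consistent
Q/I-1 aff ·: Qq
Q/I-2 aff ·: Qq
Q/II-1 un I-1×I-2: qq
Q/II-2 aff ·: Qq
Q/III-1 un II-2×II-1: qq
⇒ Q over [I-1,I-2,II-1,II-2,III-1]: 1 consistent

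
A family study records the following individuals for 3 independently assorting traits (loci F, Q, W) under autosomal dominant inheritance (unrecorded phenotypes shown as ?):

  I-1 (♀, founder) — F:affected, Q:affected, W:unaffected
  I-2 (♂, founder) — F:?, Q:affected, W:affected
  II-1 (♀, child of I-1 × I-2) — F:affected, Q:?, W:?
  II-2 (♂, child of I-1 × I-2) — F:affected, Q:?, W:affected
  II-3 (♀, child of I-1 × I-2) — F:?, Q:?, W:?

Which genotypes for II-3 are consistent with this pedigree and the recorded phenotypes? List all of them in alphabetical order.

F/I-1 aff ·: Ff|FF
F/I-2 ? ·: ff|Ff|FF
F/II-1 aff I-1×I-2: Ff|FF
F/II-2 aff I-1×I-2: Ff|FF
F/II-3 ? I-1×I-2: ff|Ff|FF
⇒ F over [I-1,I-2,II-1,II-2,II-3]: 32 consistent
Q/I-1 aff ·: Qq|QQ
Q/I-2 aff ·: Qq|QQ
Q/II-1 ? I-1×I-2: qq|Qq|QQ
Q/II-2 ? I-1×I-2: qq|Qq|QQ
Q/II-3 ? I-1×I-2: qq|Qq|QQ
⇒ Q over [I-1,I-2,II-1,II-2,II-3]: 44 consistent
W/I-1 un ·: ww
W/I-2 aff ·: Ww|WW
W/II-1 ? I-1×I-2: ww|Ww
W/II-2 aff I-1×I-2: Ww
W/II-3 ? I-1×I-2: ww|Ww
⇒ W over [I-1,I-2,II-1,II-2,II-3]: 5 consistent

II-3 ∈ {FF QQ Ww, FF QQ ww, FF Qq Ww, FF Qq ww, FF qq Ww, FF qq ww, Ff QQ Ww, Ff QQ ww, Ff Qq Ww, Ff Qq ww, Ff qq Ww, Ff qq ww, ff QQ Ww, ff QQ ww, ff Qq Ww, ff Qq ww, ff qq Ww, ff qq ww}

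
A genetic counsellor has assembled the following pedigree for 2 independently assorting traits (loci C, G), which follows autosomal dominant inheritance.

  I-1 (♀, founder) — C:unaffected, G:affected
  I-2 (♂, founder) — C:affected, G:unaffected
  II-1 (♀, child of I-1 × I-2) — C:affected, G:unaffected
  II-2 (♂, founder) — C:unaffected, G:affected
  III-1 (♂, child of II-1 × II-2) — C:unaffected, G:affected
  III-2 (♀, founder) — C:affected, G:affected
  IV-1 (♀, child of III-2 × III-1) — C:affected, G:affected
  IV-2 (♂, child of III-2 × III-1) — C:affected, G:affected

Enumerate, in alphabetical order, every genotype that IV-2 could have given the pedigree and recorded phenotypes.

C/I-1 un ·: cc
C/I-2 aff ·: Cc|CC
C/II-1 aff I-1×I-2: Cc
C/II-2 un ·: cc
C/III-1 un II-1×II-2: cc
C/III-2 aff ·: Cc|CC
C/IV-1 aff III-2×III-1: Cc
C/IV-2 aff III-2×III-1: Cc
⇒ C over [I-1,I-2,II-1,II-2,III-1,III-2,IV-1,IV-2]: 4 consistent
G/I-1 aff ·: Gg
G/I-2 un ·: gg
G/II-1 un I-1×I-2: gg
G/II-2 aff ·: Gg|GG
G/III-1 aff II-1×II-2: Gg
G/III-2 aff ·: Gg|GG
G/IV-1 aff III-2×III-1: Gg|GG
G/IV-2 aff III-2×III-1: Gg|GG
⇒ G over [I-1,I-2,II-1,II-2,III-1,III-2,IV-1,IV-2]: 16 consistent

IV-2 ∈ {Cc GG, Cc Gg}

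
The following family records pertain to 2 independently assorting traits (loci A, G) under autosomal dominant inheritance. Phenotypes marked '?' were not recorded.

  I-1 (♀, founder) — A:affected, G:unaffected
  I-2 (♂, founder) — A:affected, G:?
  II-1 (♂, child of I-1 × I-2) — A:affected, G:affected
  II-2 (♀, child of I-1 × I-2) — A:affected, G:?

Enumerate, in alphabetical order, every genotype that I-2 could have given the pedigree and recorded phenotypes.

A/I-1 aff ·: Aa|AA
A/I-2 aff ·: Aa|AA
A/II-1 aff I-1×I-2: Aa|AA
A/II-2 aff I-1×I-2: Aa|AA
⇒ A over [I-1,I-2,II-1,II-2]: 13 consistent
G/I-1 un ·: gg
G/I-2 ? ·: Gg|GG
G/II-1 aff I-1×I-2: Gg
G/II-2 ? I-1×I-2: gg|Gg
⇒ G over [I-1,I-2,II-1,II-2]: 3 consistent

I-2 ∈ {AA GG, AA Gg, Aa GG, Aa Gg}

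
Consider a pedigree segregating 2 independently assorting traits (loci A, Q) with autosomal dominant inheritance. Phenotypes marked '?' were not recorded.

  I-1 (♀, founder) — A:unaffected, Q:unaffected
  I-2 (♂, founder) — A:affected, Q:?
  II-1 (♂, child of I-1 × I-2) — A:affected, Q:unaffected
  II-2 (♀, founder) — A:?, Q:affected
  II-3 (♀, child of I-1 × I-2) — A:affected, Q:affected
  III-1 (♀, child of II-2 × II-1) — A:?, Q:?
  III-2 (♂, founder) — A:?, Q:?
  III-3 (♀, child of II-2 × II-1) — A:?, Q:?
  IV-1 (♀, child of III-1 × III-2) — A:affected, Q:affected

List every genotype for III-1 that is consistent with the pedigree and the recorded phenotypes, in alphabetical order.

A/I-1 un ·: aa
A/I-2 aff ·: Aa|AA
A/II-1 aff I-1×I-2: Aa
A/II-2 ? ·: aa|Aa|AA
A/II-3 aff I-1×I-2: Aa
A/III-1 ? II-2×II-1: aa|Aa|AA
A/III-2 ? ·: aa|Aa|AA
A/III-3 ? II-2×II-1: aa|Aa|AA
A/IV-1 aff III-1×III-2: Aa|AA
⇒ A over [I-1,I-2,II-1,II-2,II-3,III-1,III-2,III-3,IV-1]: 130 consistent
Q/I-1 un ·: qq
Q/I-2 ? ·: Qq
Q/II-1 un I-1×I-2: qq
Q/II-2 aff ·: Qq|QQ
Q/II-3 aff I-1×I-2: Qq
Q/III-1 ? II-2×II-1: qq|Qq
Q/III-2 ? ·: qq|Qq|QQ
Q/III-3 ? II-2×II-1: qq|Qq
Q/IV-1 aff III-1×III-2: Qq|QQ
⇒ Q over [I-1,I-2,II-1,II-2,II-3,III-1,III-2,III-3,IV-1]: 19 consistent

III-1 ∈ {AA Qq, AA qq, Aa Qq, Aa qq, aa Qq, aa qq}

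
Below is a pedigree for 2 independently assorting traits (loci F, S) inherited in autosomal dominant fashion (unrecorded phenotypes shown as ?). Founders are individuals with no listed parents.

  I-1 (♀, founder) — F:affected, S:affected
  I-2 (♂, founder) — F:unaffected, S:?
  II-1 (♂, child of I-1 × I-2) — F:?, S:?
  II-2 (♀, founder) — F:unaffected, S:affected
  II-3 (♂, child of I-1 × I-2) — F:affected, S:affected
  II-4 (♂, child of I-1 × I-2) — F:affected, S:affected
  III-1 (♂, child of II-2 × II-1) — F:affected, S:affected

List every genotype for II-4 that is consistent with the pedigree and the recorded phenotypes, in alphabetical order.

II-4 ∈ {Ff SS, Ff Ss}

F/I-1 aff ·: Ff|FF
F/I-2 un ·: ff
F/II-1 ? I-1×I-2: Ff
F/II-2 un ·: ff
F/II-3 aff I-1×I-2: Ff
F/II-4 aff I-1×I-2: Ff
F/III-1 aff II-2×II-1: Ff
⇒ F over [I-1,I-2,II-1,II-2,II-3,II-4,III-1]: 2 consistent
S/I-1 aff ·: Ss|SS
S/I-2 ? ·: ss|Ss|SS
S/II-1 ? I-1×I-2: ss|Ss|SS
S/II-2 aff ·: Ss|SS
S/II-3 aff I-1×I-2: Ss|SS
S/II-4 aff I-1×I-2: Ss|SS
S/III-1 aff II-2×II-1: Ss|SS
⇒ S over [I-1,I-2,II-1,II-2,II-3,II-4,III-1]: 105 consistent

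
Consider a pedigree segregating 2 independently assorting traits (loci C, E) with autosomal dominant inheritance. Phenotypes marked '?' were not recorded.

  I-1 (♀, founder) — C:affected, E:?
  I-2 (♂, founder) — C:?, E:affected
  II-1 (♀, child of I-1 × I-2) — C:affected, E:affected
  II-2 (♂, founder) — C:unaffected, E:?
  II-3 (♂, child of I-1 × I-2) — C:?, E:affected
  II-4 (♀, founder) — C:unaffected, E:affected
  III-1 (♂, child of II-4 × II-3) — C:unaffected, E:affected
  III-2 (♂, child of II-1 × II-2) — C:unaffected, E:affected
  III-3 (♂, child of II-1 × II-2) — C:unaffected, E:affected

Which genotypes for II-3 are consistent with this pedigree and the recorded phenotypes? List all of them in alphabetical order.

C/I-1 aff ·: Cc|CC
C/I-2 ? ·: cc|Cc|CC
C/II-1 aff I-1×I-2: Cc
C/II-2 un ·: cc
C/II-3 ? I-1×I-2: cc|Cc
C/II-4 un ·: cc
C/III-1 un II-4×II-3: cc
C/III-2 un II-1×II-2: cc
C/III-3 un II-1×II-2: cc
⇒ C over [I-1,I-2,II-1,II-2,II-3,II-4,III-1,III-2,III-3]: 7 consistent
E/I-1 ? ·: ee|Ee|EE
E/I-2 aff ·: Ee|EE
E/II-1 aff I-1×I-2: Ee|EE
E/II-2 ? ·: ee|Ee|EE
E/II-3 aff I-1×I-2: Ee|EE
E/II-4 aff ·: Ee|EE
E/III-1 aff II-4×II-3: Ee|EE
E/III-2 aff II-1×II-2: Ee|EE
E/III-3 aff II-1×II-2: Ee|EE
⇒ E over [I-1,I-2,II-1,II-2,II-3,II-4,III-1,III-2,III-3]: 405 consistent

II-3 ∈ {Cc EE, Cc Ee, cc EE, cc Ee}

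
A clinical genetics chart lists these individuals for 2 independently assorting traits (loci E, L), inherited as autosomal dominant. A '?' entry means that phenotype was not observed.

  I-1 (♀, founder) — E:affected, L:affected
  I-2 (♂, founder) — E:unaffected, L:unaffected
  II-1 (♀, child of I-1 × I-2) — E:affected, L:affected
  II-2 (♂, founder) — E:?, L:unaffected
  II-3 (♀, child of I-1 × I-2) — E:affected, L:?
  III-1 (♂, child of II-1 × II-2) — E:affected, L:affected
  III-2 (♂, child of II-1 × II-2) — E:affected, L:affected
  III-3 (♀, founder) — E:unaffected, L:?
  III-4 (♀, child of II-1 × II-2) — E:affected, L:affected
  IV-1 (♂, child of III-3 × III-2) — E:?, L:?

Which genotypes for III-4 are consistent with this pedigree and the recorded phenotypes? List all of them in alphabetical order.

E/I-1 aff ·: Ee|EE
E/I-2 un ·: ee
E/II-1 aff I-1×I-2: Ee
E/II-2 ? ·: ee|Ee|EE
E/II-3 aff I-1×I-2: Ee
E/III-1 aff II-1×II-2: Ee|EE
E/III-2 aff II-1×II-2: Ee|EE
E/III-3 un ·: ee
E/III-4 aff II-1×II-2: Ee|EE
E/IV-1 ? III-3×III-2: ee|Ee
⇒ E over [I-1,I-2,II-1,II-2,II-3,III-1,III-2,III-3,III-4,IV-1]: 52 consistent
L/I-1 aff ·: Ll|LL
L/I-2 un ·: ll
L/II-1 aff I-1×I-2: Ll
L/II-2 un ·: ll
L/II-3 ? I-1×I-2: ll|Ll
L/III-1 aff II-1×II-2: Ll
L/III-2 aff II-1×II-2: Ll
L/III-3 ? ·: ll|Ll|LL
L/III-4 aff II-1×II-2: Ll
L/IV-1 ? III-3×III-2: ll|Ll|LL
⇒ L over [I-1,I-2,II-1,II-2,II-3,III-1,III-2,III-3,III-4,IV-1]: 21 consistent

III-4 ∈ {EE Ll, Ee Ll}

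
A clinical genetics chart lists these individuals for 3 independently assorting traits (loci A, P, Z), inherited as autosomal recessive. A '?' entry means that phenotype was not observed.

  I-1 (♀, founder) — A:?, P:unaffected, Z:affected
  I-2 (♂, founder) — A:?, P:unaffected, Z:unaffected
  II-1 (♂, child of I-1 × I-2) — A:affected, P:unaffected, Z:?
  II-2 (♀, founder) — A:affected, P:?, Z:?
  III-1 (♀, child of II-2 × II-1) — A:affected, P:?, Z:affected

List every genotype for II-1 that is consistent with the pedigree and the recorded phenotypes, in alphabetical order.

II-1 ∈ {aa PP Zz, aa PP zz, aa Pp Zz, aa Pp zz}

A/I-1 ? ·: Aa|aa
A/I-2 ? ·: Aa|aa
A/II-1 aff I-1×I-2: aa
A/II-2 aff ·: aa
A/III-1 aff II-2×II-1: aa
⇒ A over [I-1,I-2,II-1,II-2,III-1]: 4 consistent
P/I-1 un ·: PP|Pp
P/I-2 un ·: PP|Pp
P/II-1 un I-1×I-2: PP|Pp
P/II-2 ? ·: PP|Pp|pp
P/III-1 ? II-2×II-1: PP|Pp|pp
⇒ P over [I-1,I-2,II-1,II-2,III-1]: 37 consistent
Z/I-1 aff ·: zz
Z/I-2 un ·: ZZ|Zz
Z/II-1 ? I-1×I-2: Zz|zz
Z/II-2 ? ·: Zz|zz
Z/III-1 aff II-2×II-1: zz
⇒ Z over [I-1,I-2,II-1,II-2,III-1]: 6 consistent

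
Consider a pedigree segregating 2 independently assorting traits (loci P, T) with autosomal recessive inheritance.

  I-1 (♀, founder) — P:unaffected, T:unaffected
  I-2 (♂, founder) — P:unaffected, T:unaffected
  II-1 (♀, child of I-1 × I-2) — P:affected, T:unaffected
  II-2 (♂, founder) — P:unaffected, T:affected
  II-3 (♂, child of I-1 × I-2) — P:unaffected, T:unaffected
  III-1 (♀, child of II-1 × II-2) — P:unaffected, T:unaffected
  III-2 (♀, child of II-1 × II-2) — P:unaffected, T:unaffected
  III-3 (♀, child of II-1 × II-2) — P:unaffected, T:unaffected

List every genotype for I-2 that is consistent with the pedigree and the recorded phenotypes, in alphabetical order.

P/I-1 un ·: Pp
P/I-2 un ·: Pp
P/II-1 aff I-1×I-2: pp
P/II-2 un ·: PP|Pp
P/II-3 un I-1×I-2: PP|Pp
P/III-1 un II-1×II-2: Pp
P/III-2 un II-1×II-2: Pp
P/III-3 un II-1×II-2: Pp
⇒ P over [I-1,I-2,II-1,II-2,II-3,III-1,III-2,III-3]: 4 consistent
T/I-1 un ·: TT|Tt
T/I-2 un ·: TT|Tt
T/II-1 un I-1×I-2: TT|Tt
T/II-2 aff ·: tt
T/II-3 un I-1×I-2: TT|Tt
T/III-1 un II-1×II-2: Tt
T/III-2 un II-1×II-2: Tt
T/III-3 un II-1×II-2: Tt
⇒ T over [I-1,I-2,II-1,II-2,II-3,III-1,III-2,III-3]: 13 consistent

I-2 ∈ {Pp TT, Pp Tt}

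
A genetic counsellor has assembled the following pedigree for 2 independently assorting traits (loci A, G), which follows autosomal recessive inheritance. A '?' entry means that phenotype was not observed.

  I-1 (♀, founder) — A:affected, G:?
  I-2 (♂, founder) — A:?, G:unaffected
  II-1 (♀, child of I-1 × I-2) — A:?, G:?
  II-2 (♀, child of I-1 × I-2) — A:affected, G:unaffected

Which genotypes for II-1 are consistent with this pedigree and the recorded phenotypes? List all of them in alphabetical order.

II-1 ∈ {Aa GG, Aa Gg, Aa gg, aa GG, aa Gg, aa gg}

A/I-1 aff ·: aa
A/I-2 ? ·: Aa|aa
A/II-1 ? I-1×I-2: Aa|aa
A/II-2 aff I-1×I-2: aa
⇒ A over [I-1,I-2,II-1,II-2]: 3 consistent
G/I-1 ? ·: GG|Gg|gg
G/I-2 un ·: GG|Gg
G/II-1 ? I-1×I-2: GG|Gg|gg
G/II-2 un I-1×I-2: GG|Gg
⇒ G over [I-1,I-2,II-1,II-2]: 18 consistent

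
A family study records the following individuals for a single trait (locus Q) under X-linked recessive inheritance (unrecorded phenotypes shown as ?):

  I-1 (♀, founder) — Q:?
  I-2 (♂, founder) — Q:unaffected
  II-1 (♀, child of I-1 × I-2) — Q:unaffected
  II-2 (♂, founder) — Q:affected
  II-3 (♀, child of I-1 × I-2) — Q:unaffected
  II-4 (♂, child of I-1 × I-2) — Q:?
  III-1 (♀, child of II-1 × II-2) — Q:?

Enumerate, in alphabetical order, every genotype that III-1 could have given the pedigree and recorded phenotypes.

Q/I-1 ? ·: X^QX^Q|X^QX^q|X^qX^q
Q/I-2 un ·: X^QY
Q/II-1 un I-1×I-2: X^QX^Q|X^QX^q
Q/II-2 aff ·: X^qY
Q/II-3 un I-1×I-2: X^QX^Q|X^QX^q
Q/II-4 ? I-1×I-2: X^QY|X^qY
Q/III-1 ? II-1×II-2: X^QX^q|X^qX^q
⇒ Q over [I-1,I-2,II-1,II-2,II-3,II-4,III-1]: 15 consistent

III-1 ∈ {X^QX^q, X^qX^q}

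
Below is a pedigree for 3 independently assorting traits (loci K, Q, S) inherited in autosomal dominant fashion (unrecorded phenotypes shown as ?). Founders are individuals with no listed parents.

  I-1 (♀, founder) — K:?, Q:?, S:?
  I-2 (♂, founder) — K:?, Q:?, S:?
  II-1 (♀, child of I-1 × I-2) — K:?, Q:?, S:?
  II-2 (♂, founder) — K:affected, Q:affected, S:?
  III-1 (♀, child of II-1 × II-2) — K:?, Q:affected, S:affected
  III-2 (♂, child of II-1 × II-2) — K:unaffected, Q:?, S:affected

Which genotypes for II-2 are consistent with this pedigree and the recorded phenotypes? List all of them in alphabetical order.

II-2 ∈ {Kk QQ SS, Kk QQ Ss, Kk QQ ss, Kk Qq SS, Kk Qq Ss, Kk Qq ss}

K/I-1 ? ·: kk|Kk|KK
K/I-2 ? ·: kk|Kk|KK
K/II-1 ? I-1×I-2: kk|Kk
K/II-2 aff ·: Kk
K/III-1 ? II-1×II-2: kk|Kk|KK
K/III-2 un II-1×II-2: kk
⇒ K over [I-1,I-2,II-1,II-2,III-1,III-2]: 29 consistent
Q/I-1 ? ·: qq|Qq|QQ
Q/I-2 ? ·: qq|Qq|QQ
Q/II-1 ? I-1×I-2: qq|Qq|QQ
Q/II-2 aff ·: Qq|QQ
Q/III-1 aff II-1×II-2: Qq|QQ
Q/III-2 ? II-1×II-2: qq|Qq|QQ
⇒ Q over [I-1,I-2,II-1,II-2,III-1,III-2]: 102 consistent
S/I-1 ? ·: ss|Ss|SS
S/I-2 ? ·: ss|Ss|SS
S/II-1 ? I-1×I-2: ss|Ss|SS
S/II-2 ? ·: ss|Ss|SS
S/III-1 aff II-1×II-2: Ss|SS
S/III-2 aff II-1×II-2: Ss|SS
⇒ S over [I-1,I-2,II-1,II-2,III-1,III-2]: 95 consistent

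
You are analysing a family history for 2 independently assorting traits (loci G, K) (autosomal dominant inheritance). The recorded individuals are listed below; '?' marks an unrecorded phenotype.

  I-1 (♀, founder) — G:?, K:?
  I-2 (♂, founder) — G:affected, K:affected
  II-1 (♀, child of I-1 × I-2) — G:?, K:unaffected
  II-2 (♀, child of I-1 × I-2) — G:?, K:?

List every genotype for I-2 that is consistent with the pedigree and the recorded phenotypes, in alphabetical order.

I-2 ∈ {GG Kk, Gg Kk}

G/I-1 ? ·: gg|Gg|GG
G/I-2 aff ·: Gg|GG
G/II-1 ? I-1×I-2: gg|Gg|GG
G/II-2 ? I-1×I-2: gg|Gg|GG
⇒ G over [I-1,I-2,II-1,II-2]: 23 consistent
K/I-1 ? ·: kk|Kk
K/I-2 aff ·: Kk
K/II-1 un I-1×I-2: kk
K/II-2 ? I-1×I-2: kk|Kk|KK
⇒ K over [I-1,I-2,II-1,II-2]: 5 consistent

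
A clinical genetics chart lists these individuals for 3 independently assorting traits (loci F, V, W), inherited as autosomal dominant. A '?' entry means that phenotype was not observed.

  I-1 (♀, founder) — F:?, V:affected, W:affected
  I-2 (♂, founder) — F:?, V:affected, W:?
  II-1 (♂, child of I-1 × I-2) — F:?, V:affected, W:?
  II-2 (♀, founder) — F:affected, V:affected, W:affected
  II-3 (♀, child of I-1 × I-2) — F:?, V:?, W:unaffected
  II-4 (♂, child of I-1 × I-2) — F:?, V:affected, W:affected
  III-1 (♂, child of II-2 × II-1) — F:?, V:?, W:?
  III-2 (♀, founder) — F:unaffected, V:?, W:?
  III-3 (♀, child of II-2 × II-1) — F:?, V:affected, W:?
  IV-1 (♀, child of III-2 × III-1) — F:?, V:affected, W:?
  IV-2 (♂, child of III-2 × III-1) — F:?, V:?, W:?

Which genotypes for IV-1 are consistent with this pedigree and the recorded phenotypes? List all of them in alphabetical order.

IV-1 ∈ {Ff VV WW, Ff VV Ww, Ff VV ww, Ff Vv WW, Ff Vv Ww, Ff Vv ww, ff VV WW, ff VV Ww, ff VV ww, ff Vv WW, ff Vv Ww, ff Vv ww}

F/I-1 ? ·: ff|Ff|FF
F/I-2 ? ·: ff|Ff|FF
F/II-1 ? I-1×I-2: ff|Ff|FF
F/II-2 aff ·: Ff|FF
F/II-3 ? I-1×I-2: ff|Ff|FF
F/II-4 ? I-1×I-2: ff|Ff|FF
F/III-1 ? II-2×II-1: ff|Ff|FF
F/III-2 un ·: ff
F/III-3 ? II-2×II-1: ff|Ff|FF
F/IV-1 ? III-2×III-1: ff|Ff
F/IV-2 ? III-2×III-1: ff|Ff
⇒ F over [I-1,I-2,II-1,II-2,II-3,II-4,III-1,III-2,III-3,IV-1,IV-2]: 1206 consistent
V/I-1 aff ·: Vv|VV
V/I-2 aff ·: Vv|VV
V/II-1 aff I-1×I-2: Vv|VV
V/II-2 aff ·: Vv|VV
V/II-3 ? I-1×I-2: vv|Vv|VV
V/II-4 aff I-1×I-2: Vv|VV
V/III-1 ? II-2×II-1: vv|Vv|VV
V/III-2 ? ·: vv|Vv|VV
V/III-3 aff II-2×II-1: Vv|VV
V/IV-1 aff III-2×III-1: Vv|VV
V/IV-2 ? III-2×III-1: vv|Vv|VV
⇒ V over [I-1,I-2,II-1,II-2,II-3,II-4,III-1,III-2,III-3,IV-1,IV-2]: 1722 consistent
W/I-1 aff ·: Ww
W/I-2 ? ·: ww|Ww
W/II-1 ? I-1×I-2: ww|Ww|WW
W/II-2 aff ·: Ww|WW
W/II-3 un I-1×I-2: ww
W/II-4 aff I-1×I-2: Ww|WW
W/III-1 ? II-2×II-1: ww|Ww|WW
W/III-2 ? ·: ww|Ww|WW
W/III-3 ? II-2×II-1: ww|Ww|WW
W/IV-1 ? III-2×III-1: ww|Ww|WW
W/IV-2 ? III-2×III-1: ww|Ww|WW
⇒ W over [I-1,I-2,II-1,II-2,II-3,II-4,III-1,III-2,III-3,IV-1,IV-2]: 692 consistent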